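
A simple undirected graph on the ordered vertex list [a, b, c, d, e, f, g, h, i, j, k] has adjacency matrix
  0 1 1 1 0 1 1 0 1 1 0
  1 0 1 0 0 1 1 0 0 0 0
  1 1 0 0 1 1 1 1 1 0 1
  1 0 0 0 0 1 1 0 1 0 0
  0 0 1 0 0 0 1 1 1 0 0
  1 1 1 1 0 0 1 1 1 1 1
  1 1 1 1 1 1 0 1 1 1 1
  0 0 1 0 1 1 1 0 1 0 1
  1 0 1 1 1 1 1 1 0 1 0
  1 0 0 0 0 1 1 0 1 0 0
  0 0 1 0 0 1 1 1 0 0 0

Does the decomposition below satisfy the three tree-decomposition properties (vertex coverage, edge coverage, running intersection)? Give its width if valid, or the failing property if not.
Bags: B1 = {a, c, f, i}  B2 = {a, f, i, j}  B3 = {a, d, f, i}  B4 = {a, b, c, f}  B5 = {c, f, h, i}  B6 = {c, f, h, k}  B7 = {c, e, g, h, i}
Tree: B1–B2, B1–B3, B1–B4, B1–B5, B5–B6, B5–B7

No — edge (a,g) lies in no bag.

A tree decomposition must satisfy three properties: every vertex lies in some bag; for every edge, both endpoints lie together in some bag; and for every vertex, the bags containing it form a connected subtree. Here edge (a,g) lies in no bag, so the decomposition is invalid.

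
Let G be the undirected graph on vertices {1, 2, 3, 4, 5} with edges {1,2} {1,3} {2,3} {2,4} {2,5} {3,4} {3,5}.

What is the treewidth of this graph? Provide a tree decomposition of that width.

Treewidth 2.
Bags: B1 = {2, 3, 4}  B2 = {1, 2, 3}  B3 = {2, 3, 5}
Tree: B1–B2, B1–B3

Every bag has size at most 3, so the width is 3 − 1 = 2 and tw(G) ≤ 2. Conversely, {1, 2, 3} is a clique of size 3, and the vertices of any clique must share a bag in every tree decomposition; so some bag has ≥ 3 vertices and tw(G) ≥ 2. Combining the bounds, tw(G) = 2.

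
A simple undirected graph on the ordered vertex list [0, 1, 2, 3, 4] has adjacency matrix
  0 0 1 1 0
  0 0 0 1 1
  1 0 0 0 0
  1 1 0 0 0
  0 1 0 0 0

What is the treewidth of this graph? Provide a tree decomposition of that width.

Treewidth 1.
Bags: B1 = {0, 3}  B2 = {0, 2}  B3 = {1, 3}  B4 = {1, 4}
Tree: B1–B2, B1–B3, B3–B4

The largest bag has 2 vertices, giving width 1; this decomposition certifies tw(G) ≤ 1. Any graph with an edge has treewidth ≥ 1, and G has the edge 0–3. The upper and lower bounds meet at 1, so that is the treewidth.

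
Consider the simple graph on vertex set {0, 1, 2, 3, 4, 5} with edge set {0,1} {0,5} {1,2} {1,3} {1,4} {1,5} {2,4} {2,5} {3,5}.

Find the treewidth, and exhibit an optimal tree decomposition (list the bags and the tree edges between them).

Each bag holds 3 vertices, so the decomposition has width 2, which upper-bounds the treewidth. On the other hand G contains the 3-clique {1, 2, 4}. A clique must lie in a single bag of any decomposition, so no decomposition can have width below 2. Therefore the treewidth is 2.

Treewidth 2.
One optimal decomposition is:
Bags: B1 = {1, 3, 5}  B2 = {1, 2, 5}  B3 = {0, 1, 5}  B4 = {1, 2, 4}
Tree: B1–B2, B2–B3, B2–B4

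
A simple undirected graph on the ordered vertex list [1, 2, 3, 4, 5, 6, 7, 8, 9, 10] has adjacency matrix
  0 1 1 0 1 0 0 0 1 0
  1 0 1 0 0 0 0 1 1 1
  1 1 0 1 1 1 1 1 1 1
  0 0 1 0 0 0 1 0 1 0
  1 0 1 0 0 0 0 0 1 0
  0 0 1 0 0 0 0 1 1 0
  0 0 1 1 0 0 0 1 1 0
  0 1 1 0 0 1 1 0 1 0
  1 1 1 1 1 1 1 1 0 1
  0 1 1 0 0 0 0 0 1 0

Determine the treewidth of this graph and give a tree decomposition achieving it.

Treewidth 3.
One optimal decomposition is:
Bags: B1 = {2, 3, 8, 9}  B2 = {3, 7, 8, 9}  B3 = {1, 2, 3, 9}  B4 = {1, 3, 5, 9}  B5 = {2, 3, 9, 10}  B6 = {3, 6, 8, 9}  B7 = {3, 4, 7, 9}
Tree: B1–B2, B1–B3, B3–B4, B3–B5, B2–B6, B2–B7

Every bag has size at most 4, so the width is 4 − 1 = 3 and tw(G) ≤ 3. For the lower bound, the 4 vertices {2, 3, 8, 9} are pairwise adjacent, and any tree decomposition puts a clique entirely inside one bag — forcing width ≥ 3. Therefore the treewidth is 3.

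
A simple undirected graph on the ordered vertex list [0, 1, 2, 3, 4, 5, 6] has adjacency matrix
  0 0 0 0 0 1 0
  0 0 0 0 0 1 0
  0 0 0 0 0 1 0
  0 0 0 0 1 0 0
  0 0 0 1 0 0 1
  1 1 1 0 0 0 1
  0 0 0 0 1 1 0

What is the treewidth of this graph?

A width-1 tree decomposition is:
Bags: B1 = {2, 5}  B2 = {5, 6}  B3 = {4, 6}  B4 = {0, 5}  B5 = {1, 5}  B6 = {3, 4}
Tree: B1–B2, B2–B3, B2–B4, B4–B5, B3–B6
Each bag holds 2 vertices, so the decomposition has width 1, which upper-bounds the treewidth. Any graph with an edge has treewidth ≥ 1, and G has the edge 5–2. Hence tw(G) = 1 exactly.

1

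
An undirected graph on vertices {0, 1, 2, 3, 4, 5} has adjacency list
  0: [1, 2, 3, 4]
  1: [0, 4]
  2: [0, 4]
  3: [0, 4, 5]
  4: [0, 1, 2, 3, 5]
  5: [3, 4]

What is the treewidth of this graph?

A width-2 tree decomposition is:
Bags: B1 = {0, 2, 4}  B2 = {0, 3, 4}  B3 = {0, 1, 4}  B4 = {3, 4, 5}
Tree: B1–B2, B1–B3, B2–B4
Every bag has size at most 3, so the width is 3 − 1 = 2 and tw(G) ≤ 2. Conversely, {0, 1, 4} is a clique of size 3, and the vertices of any clique must share a bag in every tree decomposition; so some bag has ≥ 3 vertices and tw(G) ≥ 2. The upper and lower bounds meet at 2, so that is the treewidth.

2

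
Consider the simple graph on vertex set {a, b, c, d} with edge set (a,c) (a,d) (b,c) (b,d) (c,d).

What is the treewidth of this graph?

2

A width-2 tree decomposition is:
Bags: B1 = {a, c, d}  B2 = {b, c, d}
Tree: B1–B2
Every bag has size at most 3, so the width is 3 − 1 = 2 and tw(G) ≤ 2. Conversely, {a, c, d} is a clique of size 3, and the vertices of any clique must share a bag in every tree decomposition; so some bag has ≥ 3 vertices and tw(G) ≥ 2. Hence tw(G) = 2 exactly.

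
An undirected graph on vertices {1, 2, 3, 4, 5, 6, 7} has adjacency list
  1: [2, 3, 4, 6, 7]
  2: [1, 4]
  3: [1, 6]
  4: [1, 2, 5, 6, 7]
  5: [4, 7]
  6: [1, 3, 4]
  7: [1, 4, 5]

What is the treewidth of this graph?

2

A width-2 tree decomposition is:
Bags: B1 = {1, 3, 6}  B2 = {1, 4, 6}  B3 = {1, 4, 7}  B4 = {4, 5, 7}  B5 = {1, 2, 4}
Tree: B1–B2, B2–B3, B3–B4, B2–B5
The largest bag has 3 vertices, giving width 2; this decomposition certifies tw(G) ≤ 2. On the other hand G contains the 3-clique {1, 3, 6}. A clique must lie in a single bag of any decomposition, so no decomposition can have width below 2. Combining the bounds, tw(G) = 2.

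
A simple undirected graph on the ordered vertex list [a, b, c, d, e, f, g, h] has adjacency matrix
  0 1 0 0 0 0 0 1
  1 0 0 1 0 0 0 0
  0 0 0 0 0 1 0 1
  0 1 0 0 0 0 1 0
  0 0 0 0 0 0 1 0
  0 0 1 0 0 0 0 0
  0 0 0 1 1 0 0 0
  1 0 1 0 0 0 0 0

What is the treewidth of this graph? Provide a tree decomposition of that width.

Every bag has size at most 2, so the width is 2 − 1 = 1 and tw(G) ≤ 1. Any graph with an edge has treewidth ≥ 1, and G has the edge f–c. The upper and lower bounds meet at 1, so that is the treewidth.

Treewidth 1.
One optimal decomposition is:
Bags: B1 = {c, f}  B2 = {c, h}  B3 = {a, h}  B4 = {a, b}  B5 = {b, d}  B6 = {d, g}  B7 = {e, g}
Tree: B1–B2, B2–B3, B3–B4, B4–B5, B5–B6, B6–B7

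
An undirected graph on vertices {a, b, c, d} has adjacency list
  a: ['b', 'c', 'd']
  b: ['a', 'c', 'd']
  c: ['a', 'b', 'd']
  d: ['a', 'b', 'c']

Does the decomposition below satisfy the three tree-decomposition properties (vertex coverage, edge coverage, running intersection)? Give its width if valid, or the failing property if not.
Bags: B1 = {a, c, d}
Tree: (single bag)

No — vertex b appears in no bag.

A tree decomposition must satisfy three properties: every vertex lies in some bag; for every edge, both endpoints lie together in some bag; and for every vertex, the bags containing it form a connected subtree. Here vertex b appears in no bag, so the decomposition is invalid.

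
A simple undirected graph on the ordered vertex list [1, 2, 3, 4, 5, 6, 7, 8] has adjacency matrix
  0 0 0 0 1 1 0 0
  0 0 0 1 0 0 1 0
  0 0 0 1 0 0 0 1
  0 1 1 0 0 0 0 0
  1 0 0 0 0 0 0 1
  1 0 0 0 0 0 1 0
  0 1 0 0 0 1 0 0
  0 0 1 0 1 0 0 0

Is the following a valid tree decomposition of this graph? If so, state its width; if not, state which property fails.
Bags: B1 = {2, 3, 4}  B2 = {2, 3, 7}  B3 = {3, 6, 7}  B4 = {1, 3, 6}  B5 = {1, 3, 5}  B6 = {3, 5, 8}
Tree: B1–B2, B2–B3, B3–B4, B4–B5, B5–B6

Vertex coverage: the bags together contain {1, 2, 3, 4, 5, 6, 7, 8}, the full vertex set. Edge coverage: each edge of G has both endpoints in at least one bag. Running intersection: for every vertex, the bags containing it form a connected subtree. All three properties hold, so this is a valid tree decomposition of width max|bag| − 1 = 2, and hence tw(G) ≤ 2.

Yes; width 2.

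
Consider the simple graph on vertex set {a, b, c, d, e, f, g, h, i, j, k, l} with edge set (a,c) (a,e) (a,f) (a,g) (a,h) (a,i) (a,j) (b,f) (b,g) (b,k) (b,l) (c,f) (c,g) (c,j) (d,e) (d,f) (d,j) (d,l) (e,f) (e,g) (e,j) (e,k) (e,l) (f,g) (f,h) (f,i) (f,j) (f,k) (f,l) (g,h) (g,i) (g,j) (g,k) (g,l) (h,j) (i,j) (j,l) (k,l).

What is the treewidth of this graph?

4

A width-4 tree decomposition is:
Bags: B1 = {e, f, g, k, l}  B2 = {e, f, g, j, l}  B3 = {a, e, f, g, j}  B4 = {a, f, g, h, j}  B5 = {d, e, f, j, l}  B6 = {a, f, g, i, j}  B7 = {a, c, f, g, j}  B8 = {b, f, g, k, l}
Tree: B1–B2, B2–B3, B3–B4, B2–B5, B3–B6, B6–B7, B1–B8
The largest bag has 5 vertices, giving width 4; this decomposition certifies tw(G) ≤ 4. On the other hand G contains the 5-clique {d, e, f, j, l}. A clique must lie in a single bag of any decomposition, so no decomposition can have width below 4. Combining the bounds, tw(G) = 4.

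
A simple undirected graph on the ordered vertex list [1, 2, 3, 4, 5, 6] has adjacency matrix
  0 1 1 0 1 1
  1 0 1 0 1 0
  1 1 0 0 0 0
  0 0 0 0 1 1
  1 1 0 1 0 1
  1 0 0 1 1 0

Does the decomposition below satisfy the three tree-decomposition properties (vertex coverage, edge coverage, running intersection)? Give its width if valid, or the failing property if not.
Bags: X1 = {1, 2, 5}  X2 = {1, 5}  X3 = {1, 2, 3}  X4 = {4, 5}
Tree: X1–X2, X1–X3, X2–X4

A tree decomposition must satisfy three properties: every vertex lies in some bag; for every edge, both endpoints lie together in some bag; and for every vertex, the bags containing it form a connected subtree. Here vertex 6 appears in no bag, so the decomposition is invalid.

No — vertex 6 appears in no bag.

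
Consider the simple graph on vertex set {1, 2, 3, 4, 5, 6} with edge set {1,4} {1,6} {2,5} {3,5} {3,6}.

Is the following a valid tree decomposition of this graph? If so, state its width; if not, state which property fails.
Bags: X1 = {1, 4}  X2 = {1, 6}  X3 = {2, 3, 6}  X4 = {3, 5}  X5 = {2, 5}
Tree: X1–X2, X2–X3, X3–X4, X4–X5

A tree decomposition must satisfy three properties: every vertex lies in some bag; for every edge, both endpoints lie together in some bag; and for every vertex, the bags containing it form a connected subtree. Here bags containing vertex 2 are not connected in the tree, so the decomposition is invalid.

No — bags containing vertex 2 are not connected in the tree.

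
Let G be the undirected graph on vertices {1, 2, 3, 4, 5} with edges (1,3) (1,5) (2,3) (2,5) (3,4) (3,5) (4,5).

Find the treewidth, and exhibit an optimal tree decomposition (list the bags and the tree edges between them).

Treewidth 2.
One optimal decomposition is:
Bags: B1 = {1, 3, 5}  B2 = {2, 3, 5}  B3 = {3, 4, 5}
Tree: B1–B2, B1–B3

Every bag has size at most 3, so the width is 3 − 1 = 2 and tw(G) ≤ 2. Conversely, {1, 3, 5} is a clique of size 3, and the vertices of any clique must share a bag in every tree decomposition; so some bag has ≥ 3 vertices and tw(G) ≥ 2. Combining the bounds, tw(G) = 2.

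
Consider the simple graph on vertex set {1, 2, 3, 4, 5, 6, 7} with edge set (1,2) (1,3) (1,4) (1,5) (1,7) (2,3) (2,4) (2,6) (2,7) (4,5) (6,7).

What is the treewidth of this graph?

A width-2 tree decomposition is:
Bags: B1 = {1, 2, 3}  B2 = {1, 2, 7}  B3 = {1, 2, 4}  B4 = {1, 4, 5}  B5 = {2, 6, 7}
Tree: B1–B2, B1–B3, B3–B4, B2–B5
Every bag has size at most 3, so the width is 3 − 1 = 2 and tw(G) ≤ 2. For the lower bound, the 3 vertices {1, 2, 3} are pairwise adjacent, and any tree decomposition puts a clique entirely inside one bag — forcing width ≥ 2. The upper and lower bounds meet at 2, so that is the treewidth.

2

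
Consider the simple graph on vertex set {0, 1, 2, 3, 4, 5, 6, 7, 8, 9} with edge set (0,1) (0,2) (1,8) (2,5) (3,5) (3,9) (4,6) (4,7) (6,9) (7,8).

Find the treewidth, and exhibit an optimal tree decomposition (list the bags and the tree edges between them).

The largest bag has 3 vertices, giving width 2; this decomposition certifies tw(G) ≤ 2. For the lower bound, G contains the cycle 9–3–5–2–0–1–8–7–4–6–9, so G is not a forest; only forests have treewidth ≤ 1, hence tw(G) ≥ 2. Therefore the treewidth is 2.

Treewidth 2.
One optimal decomposition is:
Bags: B1 = {3, 5, 9}  B2 = {2, 5, 9}  B3 = {0, 2, 9}  B4 = {0, 1, 9}  B5 = {1, 8, 9}  B6 = {7, 8, 9}  B7 = {4, 7, 9}  B8 = {4, 6, 9}
Tree: B1–B2, B2–B3, B3–B4, B4–B5, B5–B6, B6–B7, B7–B8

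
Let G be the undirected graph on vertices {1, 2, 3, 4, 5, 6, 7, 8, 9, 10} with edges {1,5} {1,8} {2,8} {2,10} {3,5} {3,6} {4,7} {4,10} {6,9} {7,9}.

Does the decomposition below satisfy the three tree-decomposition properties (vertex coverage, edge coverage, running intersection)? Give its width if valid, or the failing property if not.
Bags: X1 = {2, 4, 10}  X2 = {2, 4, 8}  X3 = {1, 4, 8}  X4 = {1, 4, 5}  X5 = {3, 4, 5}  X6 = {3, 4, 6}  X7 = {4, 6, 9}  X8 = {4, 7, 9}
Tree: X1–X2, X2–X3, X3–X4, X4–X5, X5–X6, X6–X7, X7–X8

Yes; width 2.

Checking the three conditions: (i) the bags cover all of {1, 2, 3, 4, 5, 6, 7, 8, 9, 10}; (ii) for each edge, some bag contains both endpoints; (iii) the bags containing any fixed vertex form a subtree. All hold, so the decomposition is valid with width 3 − 1 = 2.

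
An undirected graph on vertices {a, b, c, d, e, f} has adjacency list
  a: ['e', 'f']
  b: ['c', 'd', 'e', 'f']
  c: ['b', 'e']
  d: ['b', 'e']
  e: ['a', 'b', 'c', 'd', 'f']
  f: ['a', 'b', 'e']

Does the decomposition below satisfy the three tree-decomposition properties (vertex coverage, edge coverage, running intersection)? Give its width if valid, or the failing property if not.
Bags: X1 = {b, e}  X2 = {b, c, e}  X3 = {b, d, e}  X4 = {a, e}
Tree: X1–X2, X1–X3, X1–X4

No — vertex f appears in no bag.

A tree decomposition must satisfy three properties: every vertex lies in some bag; for every edge, both endpoints lie together in some bag; and for every vertex, the bags containing it form a connected subtree. Here vertex f appears in no bag, so the decomposition is invalid.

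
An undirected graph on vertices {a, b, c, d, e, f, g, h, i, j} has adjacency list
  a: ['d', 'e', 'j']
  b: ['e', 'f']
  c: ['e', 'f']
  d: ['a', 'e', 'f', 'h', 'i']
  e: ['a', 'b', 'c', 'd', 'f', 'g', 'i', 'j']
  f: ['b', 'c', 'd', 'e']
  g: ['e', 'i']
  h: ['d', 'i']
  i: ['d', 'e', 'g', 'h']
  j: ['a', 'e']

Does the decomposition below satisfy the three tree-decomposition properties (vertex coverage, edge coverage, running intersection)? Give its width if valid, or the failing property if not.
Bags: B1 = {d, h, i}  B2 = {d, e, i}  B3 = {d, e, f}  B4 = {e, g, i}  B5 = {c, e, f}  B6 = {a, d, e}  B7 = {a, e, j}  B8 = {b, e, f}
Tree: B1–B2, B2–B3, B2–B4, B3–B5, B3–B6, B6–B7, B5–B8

Vertex coverage: the bags together contain {a, b, c, d, e, f, g, h, i, j}, the full vertex set. Edge coverage: each edge of G has both endpoints in at least one bag. Running intersection: for every vertex, the bags containing it form a connected subtree. All three properties hold, so this is a valid tree decomposition of width max|bag| − 1 = 2, and hence tw(G) ≤ 2.

Yes; width 2.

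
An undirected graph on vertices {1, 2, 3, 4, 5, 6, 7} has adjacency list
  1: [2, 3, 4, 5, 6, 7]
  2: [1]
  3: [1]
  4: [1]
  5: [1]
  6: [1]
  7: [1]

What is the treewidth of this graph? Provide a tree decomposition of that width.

Treewidth 1.
Bags: B1 = {1, 7}  B2 = {1, 2}  B3 = {1, 3}  B4 = {1, 4}  B5 = {1, 6}  B6 = {1, 5}
Tree: B1–B2, B1–B3, B2–B4, B2–B5, B5–B6

The largest bag has 2 vertices, giving width 1; this decomposition certifies tw(G) ≤ 1. G has an edge, so its treewidth is at least 1. Combining the bounds, tw(G) = 1.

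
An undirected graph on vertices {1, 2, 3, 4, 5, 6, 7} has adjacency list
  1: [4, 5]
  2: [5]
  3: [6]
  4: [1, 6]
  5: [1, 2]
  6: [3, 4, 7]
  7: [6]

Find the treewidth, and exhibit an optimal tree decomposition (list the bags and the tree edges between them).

Every bag has size at most 2, so the width is 2 − 1 = 1 and tw(G) ≤ 1. Since G has at least one edge (e.g. 1–4), it is not an edgeless graph, so tw(G) ≥ 1. Combining the bounds, tw(G) = 1.

Treewidth 1.
One optimal decomposition is:
Bags: B1 = {1, 4}  B2 = {1, 5}  B3 = {4, 6}  B4 = {3, 6}  B5 = {6, 7}  B6 = {2, 5}
Tree: B1–B2, B1–B3, B3–B4, B3–B5, B2–B6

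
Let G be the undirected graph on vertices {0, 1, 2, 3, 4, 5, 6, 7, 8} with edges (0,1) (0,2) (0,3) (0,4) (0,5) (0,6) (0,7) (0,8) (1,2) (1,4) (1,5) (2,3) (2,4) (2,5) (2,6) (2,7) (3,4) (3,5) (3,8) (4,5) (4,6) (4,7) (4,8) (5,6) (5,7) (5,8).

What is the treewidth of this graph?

4

A width-4 tree decomposition is:
Bags: B1 = {0, 2, 4, 5, 7}  B2 = {0, 2, 3, 4, 5}  B3 = {0, 3, 4, 5, 8}  B4 = {0, 2, 4, 5, 6}  B5 = {0, 1, 2, 4, 5}
Tree: B1–B2, B2–B3, B1–B4, B1–B5
Each bag holds 5 vertices, so the decomposition has width 4, which upper-bounds the treewidth. On the other hand G contains the 5-clique {0, 3, 4, 5, 8}. A clique must lie in a single bag of any decomposition, so no decomposition can have width below 4. Combining the bounds, tw(G) = 4.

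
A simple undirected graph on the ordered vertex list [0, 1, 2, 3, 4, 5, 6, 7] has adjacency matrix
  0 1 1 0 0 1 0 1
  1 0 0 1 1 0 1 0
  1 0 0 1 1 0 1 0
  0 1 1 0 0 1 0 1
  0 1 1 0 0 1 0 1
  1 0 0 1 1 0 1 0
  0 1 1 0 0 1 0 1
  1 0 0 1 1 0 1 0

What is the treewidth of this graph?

4

A width-4 tree decomposition is:
Bags: B1 = {1, 2, 5, 6, 7}  B2 = {1, 2, 4, 5, 7}  B3 = {0, 1, 2, 5, 7}  B4 = {1, 2, 3, 5, 7}
Tree: B1–B2, B2–B3, B3–B4
The largest bag has 5 vertices, giving width 4; this decomposition certifies tw(G) ≤ 4. For the lower bound: the 5 vertex sets {6,7}, {4,5}, {0,1}, {2}, {3} are disjoint, each induces a connected subgraph, and every pair is joined by at least one edge of G. Contracting each set to a single vertex therefore yields K_{5} as a minor, and since treewidth is minor-monotone, tw(G) ≥ tw(K_{5}) = 4. Hence tw(G) = 4 exactly.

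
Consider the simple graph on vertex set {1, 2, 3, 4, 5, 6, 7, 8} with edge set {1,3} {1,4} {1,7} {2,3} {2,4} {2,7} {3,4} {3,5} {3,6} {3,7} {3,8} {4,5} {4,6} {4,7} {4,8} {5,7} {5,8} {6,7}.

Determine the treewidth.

A width-3 tree decomposition is:
Bags: B1 = {3, 4, 5, 7}  B2 = {2, 3, 4, 7}  B3 = {3, 4, 6, 7}  B4 = {3, 4, 5, 8}  B5 = {1, 3, 4, 7}
Tree: B1–B2, B1–B3, B1–B4, B1–B5
The largest bag has 4 vertices, giving width 3; this decomposition certifies tw(G) ≤ 3. Conversely, {3, 4, 5, 8} is a clique of size 4, and the vertices of any clique must share a bag in every tree decomposition; so some bag has ≥ 4 vertices and tw(G) ≥ 3. Hence tw(G) = 3 exactly.

3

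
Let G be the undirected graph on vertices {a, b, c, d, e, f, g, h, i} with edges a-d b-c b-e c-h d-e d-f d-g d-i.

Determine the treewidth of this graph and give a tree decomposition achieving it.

Treewidth 1.
One such decomposition:
Bags: B1 = {a, d}  B2 = {d, g}  B3 = {d, e}  B4 = {b, e}  B5 = {d, i}  B6 = {d, f}  B7 = {b, c}  B8 = {c, h}
Tree: B1–B2, B1–B3, B3–B4, B1–B5, B3–B6, B4–B7, B7–B8

The largest bag has 2 vertices, giving width 1; this decomposition certifies tw(G) ≤ 1. Any graph with an edge has treewidth ≥ 1, and G has the edge a–d. Hence tw(G) = 1 exactly.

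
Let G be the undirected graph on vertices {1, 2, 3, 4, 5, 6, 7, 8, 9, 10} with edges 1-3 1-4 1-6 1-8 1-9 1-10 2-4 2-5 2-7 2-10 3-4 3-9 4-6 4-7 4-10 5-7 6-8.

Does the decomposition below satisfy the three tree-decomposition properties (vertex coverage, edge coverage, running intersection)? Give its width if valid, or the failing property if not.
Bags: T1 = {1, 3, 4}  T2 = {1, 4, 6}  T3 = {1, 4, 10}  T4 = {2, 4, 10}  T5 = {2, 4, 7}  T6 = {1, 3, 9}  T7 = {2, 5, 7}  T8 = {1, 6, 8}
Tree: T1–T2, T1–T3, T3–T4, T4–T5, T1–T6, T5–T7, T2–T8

Every vertex of G appears in some bag (union = {1, 2, 3, 4, 5, 6, 7, 8, 9, 10}); every edge is covered by a bag; and for each vertex v the set of bags containing v is connected in the bag tree. The decomposition is therefore valid. The largest bag has 3 vertices, so the width is 2.

Yes; width 2.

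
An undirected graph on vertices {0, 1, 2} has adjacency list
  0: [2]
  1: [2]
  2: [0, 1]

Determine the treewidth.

1

A width-1 tree decomposition is:
Bags: B1 = {1, 2}  B2 = {0, 2}
Tree: B1–B2
Every bag has size at most 2, so the width is 2 − 1 = 1 and tw(G) ≤ 1. Since G has at least one edge (e.g. 1–2), it is not an edgeless graph, so tw(G) ≥ 1. Combining the bounds, tw(G) = 1.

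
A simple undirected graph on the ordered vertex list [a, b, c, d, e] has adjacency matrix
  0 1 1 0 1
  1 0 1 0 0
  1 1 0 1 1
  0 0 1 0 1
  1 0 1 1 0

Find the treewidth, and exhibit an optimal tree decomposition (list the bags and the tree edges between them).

Treewidth 2.
One optimal decomposition is:
Bags: B1 = {a, c, e}  B2 = {a, b, c}  B3 = {c, d, e}
Tree: B1–B2, B1–B3

The largest bag has 3 vertices, giving width 2; this decomposition certifies tw(G) ≤ 2. Conversely, {c, d, e} is a clique of size 3, and the vertices of any clique must share a bag in every tree decomposition; so some bag has ≥ 3 vertices and tw(G) ≥ 2. Combining the bounds, tw(G) = 2.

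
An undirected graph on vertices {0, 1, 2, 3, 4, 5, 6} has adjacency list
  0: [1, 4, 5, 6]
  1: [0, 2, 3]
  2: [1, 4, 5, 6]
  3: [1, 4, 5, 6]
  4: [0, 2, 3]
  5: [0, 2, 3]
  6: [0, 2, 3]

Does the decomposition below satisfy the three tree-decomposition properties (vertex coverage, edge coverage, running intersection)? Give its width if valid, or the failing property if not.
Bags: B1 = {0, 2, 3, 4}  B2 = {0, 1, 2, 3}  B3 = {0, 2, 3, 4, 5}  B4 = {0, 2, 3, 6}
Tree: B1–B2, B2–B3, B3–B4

No — bags containing vertex 4 are not connected in the tree.

A tree decomposition must satisfy three properties: every vertex lies in some bag; for every edge, both endpoints lie together in some bag; and for every vertex, the bags containing it form a connected subtree. Here bags containing vertex 4 are not connected in the tree, so the decomposition is invalid.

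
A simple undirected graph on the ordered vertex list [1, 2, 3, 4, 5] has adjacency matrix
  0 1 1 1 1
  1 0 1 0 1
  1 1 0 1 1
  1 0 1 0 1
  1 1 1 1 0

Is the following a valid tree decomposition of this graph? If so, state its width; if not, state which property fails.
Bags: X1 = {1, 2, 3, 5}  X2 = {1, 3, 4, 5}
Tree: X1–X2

Yes; width 3.

Checking the three conditions: (i) the bags cover all of {1, 2, 3, 4, 5}; (ii) for each edge, some bag contains both endpoints; (iii) the bags containing any fixed vertex form a subtree. All hold, so the decomposition is valid with width 4 − 1 = 3.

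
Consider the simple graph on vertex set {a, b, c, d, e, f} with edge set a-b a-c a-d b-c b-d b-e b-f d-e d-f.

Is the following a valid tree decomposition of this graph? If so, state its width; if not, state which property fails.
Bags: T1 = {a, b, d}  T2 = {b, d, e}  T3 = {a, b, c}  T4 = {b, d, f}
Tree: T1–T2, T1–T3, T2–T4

Checking the three conditions: (i) the bags cover all of {a, b, c, d, e, f}; (ii) for each edge, some bag contains both endpoints; (iii) the bags containing any fixed vertex form a subtree. All hold, so the decomposition is valid with width 3 − 1 = 2.

Yes; width 2.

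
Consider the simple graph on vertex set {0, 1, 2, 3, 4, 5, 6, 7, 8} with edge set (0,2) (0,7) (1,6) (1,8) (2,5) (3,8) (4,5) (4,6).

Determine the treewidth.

A width-1 tree decomposition is:
Bags: B1 = {3, 8}  B2 = {1, 8}  B3 = {1, 6}  B4 = {4, 6}  B5 = {4, 5}  B6 = {2, 5}  B7 = {0, 2}  B8 = {0, 7}
Tree: B1–B2, B2–B3, B3–B4, B4–B5, B5–B6, B6–B7, B7–B8
Every bag has size at most 2, so the width is 2 − 1 = 1 and tw(G) ≤ 1. G has an edge, so its treewidth is at least 1. Combining the bounds, tw(G) = 1.

1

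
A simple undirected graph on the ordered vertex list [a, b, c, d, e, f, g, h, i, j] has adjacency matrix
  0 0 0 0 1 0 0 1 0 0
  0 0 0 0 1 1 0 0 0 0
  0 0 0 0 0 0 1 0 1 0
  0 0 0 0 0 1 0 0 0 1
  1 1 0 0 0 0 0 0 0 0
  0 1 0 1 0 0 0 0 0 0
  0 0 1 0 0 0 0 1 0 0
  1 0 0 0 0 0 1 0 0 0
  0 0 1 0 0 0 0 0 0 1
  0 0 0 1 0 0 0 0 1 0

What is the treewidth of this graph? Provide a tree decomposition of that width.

Every bag has size at most 3, so the width is 3 − 1 = 2 and tw(G) ≤ 2. The edges f–b–e–a–h–g–c–i–j–d–f form a cycle, so G is not a tree and its treewidth is at least 2. Therefore the treewidth is 2.

Treewidth 2.
One optimal decomposition is:
Bags: B1 = {b, e, f}  B2 = {a, e, f}  B3 = {a, f, h}  B4 = {f, g, h}  B5 = {c, f, g}  B6 = {c, f, i}  B7 = {f, i, j}  B8 = {d, f, j}
Tree: B1–B2, B2–B3, B3–B4, B4–B5, B5–B6, B6–B7, B7–B8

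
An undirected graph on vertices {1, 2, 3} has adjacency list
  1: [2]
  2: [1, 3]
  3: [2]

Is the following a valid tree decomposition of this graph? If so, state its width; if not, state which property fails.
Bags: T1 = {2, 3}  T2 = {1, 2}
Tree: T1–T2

Checking the three conditions: (i) the bags cover all of {1, 2, 3}; (ii) for each edge, some bag contains both endpoints; (iii) the bags containing any fixed vertex form a subtree. All hold, so the decomposition is valid with width 2 − 1 = 1.

Yes; width 1.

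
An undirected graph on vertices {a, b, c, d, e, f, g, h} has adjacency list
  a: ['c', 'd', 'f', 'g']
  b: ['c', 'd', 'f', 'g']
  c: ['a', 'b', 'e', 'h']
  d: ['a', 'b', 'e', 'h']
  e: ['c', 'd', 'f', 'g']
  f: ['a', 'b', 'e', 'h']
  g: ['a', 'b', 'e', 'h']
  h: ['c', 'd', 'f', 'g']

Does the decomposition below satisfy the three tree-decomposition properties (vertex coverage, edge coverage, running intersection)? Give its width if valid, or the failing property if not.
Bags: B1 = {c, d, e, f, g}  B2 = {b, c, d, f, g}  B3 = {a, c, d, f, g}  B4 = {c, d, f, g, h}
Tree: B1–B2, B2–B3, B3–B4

Yes; width 4.

Vertex coverage: the bags together contain {a, b, c, d, e, f, g, h}, the full vertex set. Edge coverage: each edge of G has both endpoints in at least one bag. Running intersection: for every vertex, the bags containing it form a connected subtree. All three properties hold, so this is a valid tree decomposition of width max|bag| − 1 = 4, and hence tw(G) ≤ 4.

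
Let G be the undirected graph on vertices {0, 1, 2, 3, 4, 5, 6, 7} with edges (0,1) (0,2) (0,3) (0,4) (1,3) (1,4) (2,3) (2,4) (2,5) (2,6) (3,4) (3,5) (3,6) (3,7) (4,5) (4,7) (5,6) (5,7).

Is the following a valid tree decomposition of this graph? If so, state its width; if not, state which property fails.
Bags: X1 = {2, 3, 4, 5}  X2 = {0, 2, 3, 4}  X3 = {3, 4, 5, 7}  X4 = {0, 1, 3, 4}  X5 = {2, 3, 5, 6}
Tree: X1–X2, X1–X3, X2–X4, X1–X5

Every vertex of G appears in some bag (union = {0, 1, 2, 3, 4, 5, 6, 7}); every edge is covered by a bag; and for each vertex v the set of bags containing v is connected in the bag tree. The decomposition is therefore valid. The largest bag has 4 vertices, so the width is 3.

Yes; width 3.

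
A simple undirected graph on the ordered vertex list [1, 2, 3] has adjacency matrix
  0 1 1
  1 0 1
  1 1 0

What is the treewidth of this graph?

2

A width-2 tree decomposition is:
Bags: B1 = {1, 2, 3}
Tree: (single bag)
With just one bag of size 3, the width is 3 − 1 = 2, so tw(G) ≤ 2. On the other hand G contains the 3-clique {1, 2, 3}. A clique must lie in a single bag of any decomposition, so no decomposition can have width below 2. Combining the bounds, tw(G) = 2.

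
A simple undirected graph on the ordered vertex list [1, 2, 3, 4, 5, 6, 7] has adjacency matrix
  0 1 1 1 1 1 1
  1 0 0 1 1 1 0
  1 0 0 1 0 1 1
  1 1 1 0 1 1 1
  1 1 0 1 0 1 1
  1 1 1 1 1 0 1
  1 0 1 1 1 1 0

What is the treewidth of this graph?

A width-4 tree decomposition is:
Bags: B1 = {1, 3, 4, 6, 7}  B2 = {1, 4, 5, 6, 7}  B3 = {1, 2, 4, 5, 6}
Tree: B1–B2, B2–B3
The largest bag has 5 vertices, giving width 4; this decomposition certifies tw(G) ≤ 4. For the lower bound, the 5 vertices {1, 3, 4, 6, 7} are pairwise adjacent, and any tree decomposition puts a clique entirely inside one bag — forcing width ≥ 4. Hence tw(G) = 4 exactly.

4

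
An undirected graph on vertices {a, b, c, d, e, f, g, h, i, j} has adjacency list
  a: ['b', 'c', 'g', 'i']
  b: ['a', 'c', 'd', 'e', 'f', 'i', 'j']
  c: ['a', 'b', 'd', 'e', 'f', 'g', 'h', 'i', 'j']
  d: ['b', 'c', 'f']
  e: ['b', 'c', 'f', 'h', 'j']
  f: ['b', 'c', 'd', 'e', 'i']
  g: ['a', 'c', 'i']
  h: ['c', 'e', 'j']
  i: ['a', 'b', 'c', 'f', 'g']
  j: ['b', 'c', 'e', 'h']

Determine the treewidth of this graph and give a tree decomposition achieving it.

Each bag holds 4 vertices, so the decomposition has width 3, which upper-bounds the treewidth. On the other hand G contains the 4-clique {a, c, g, i}. A clique must lie in a single bag of any decomposition, so no decomposition can have width below 3. The upper and lower bounds meet at 3, so that is the treewidth.

Treewidth 3.
One such decomposition:
Bags: B1 = {b, c, f, i}  B2 = {b, c, e, f}  B3 = {a, b, c, i}  B4 = {a, c, g, i}  B5 = {b, c, d, f}  B6 = {b, c, e, j}  B7 = {c, e, h, j}
Tree: B1–B2, B1–B3, B3–B4, B2–B5, B2–B6, B6–B7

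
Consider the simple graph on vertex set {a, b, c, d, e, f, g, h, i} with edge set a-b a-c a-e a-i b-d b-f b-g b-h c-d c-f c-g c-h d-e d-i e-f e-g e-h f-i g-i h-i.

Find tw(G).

4

A width-4 tree decomposition is:
Bags: B1 = {b, c, e, g, i}  B2 = {b, c, e, h, i}  B3 = {b, c, e, f, i}  B4 = {b, c, d, e, i}  B5 = {a, b, c, e, i}
Tree: B1–B2, B2–B3, B3–B4, B4–B5
The largest bag has 5 vertices, giving width 4; this decomposition certifies tw(G) ≤ 4. For the lower bound: the 5 vertex sets {e,g}, {h,i}, {c,f}, {b}, {d} are disjoint, each induces a connected subgraph, and every pair is joined by at least one edge of G. Contracting each set to a single vertex therefore yields K_{5} as a minor, and since treewidth is minor-monotone, tw(G) ≥ tw(K_{5}) = 4. The upper and lower bounds meet at 4, so that is the treewidth.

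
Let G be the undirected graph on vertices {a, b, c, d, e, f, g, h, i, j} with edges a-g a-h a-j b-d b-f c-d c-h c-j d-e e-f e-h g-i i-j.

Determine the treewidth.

2

A width-2 tree decomposition is:
Bags: B1 = {a, g, i}  B2 = {a, i, j}  B3 = {a, h, j}  B4 = {c, h, j}  B5 = {c, e, h}  B6 = {c, d, e}  B7 = {d, e, f}  B8 = {b, d, f}
Tree: B1–B2, B2–B3, B3–B4, B4–B5, B5–B6, B6–B7, B7–B8
Every bag has size at most 3, so the width is 3 − 1 = 2 and tw(G) ≤ 2. The edges g–i–j–a–g form a cycle, so G is not a tree and its treewidth is at least 2. Therefore the treewidth is 2.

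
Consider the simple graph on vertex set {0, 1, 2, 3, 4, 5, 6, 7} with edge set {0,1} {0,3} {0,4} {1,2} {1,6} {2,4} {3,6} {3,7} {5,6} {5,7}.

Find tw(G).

2

A width-2 tree decomposition is:
Bags: B1 = {5, 6, 7}  B2 = {3, 6, 7}  B3 = {1, 3, 6}  B4 = {0, 1, 3}  B5 = {0, 1, 2}  B6 = {0, 2, 4}
Tree: B1–B2, B2–B3, B3–B4, B4–B5, B5–B6
Each bag holds 3 vertices, so the decomposition has width 2, which upper-bounds the treewidth. For the lower bound, G contains the cycle 5–7–3–6–5, so G is not a forest; only forests have treewidth ≤ 1, hence tw(G) ≥ 2. Hence tw(G) = 2 exactly.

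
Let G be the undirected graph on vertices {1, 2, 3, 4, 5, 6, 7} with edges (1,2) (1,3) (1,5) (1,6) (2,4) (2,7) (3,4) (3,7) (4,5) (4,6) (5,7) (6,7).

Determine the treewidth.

A width-3 tree decomposition is:
Bags: B1 = {1, 4, 6, 7}  B2 = {1, 3, 4, 7}  B3 = {1, 4, 5, 7}  B4 = {1, 2, 4, 7}
Tree: B1–B2, B2–B3, B3–B4
The largest bag has 4 vertices, giving width 3; this decomposition certifies tw(G) ≤ 3. For the lower bound: the 4 vertex sets {6,7}, {3,4}, {1}, {5} are disjoint, each induces a connected subgraph, and every pair is joined by at least one edge of G. Contracting each set to a single vertex therefore yields K_{4} as a minor, and since treewidth is minor-monotone, tw(G) ≥ tw(K_{4}) = 3. Therefore the treewidth is 3.

3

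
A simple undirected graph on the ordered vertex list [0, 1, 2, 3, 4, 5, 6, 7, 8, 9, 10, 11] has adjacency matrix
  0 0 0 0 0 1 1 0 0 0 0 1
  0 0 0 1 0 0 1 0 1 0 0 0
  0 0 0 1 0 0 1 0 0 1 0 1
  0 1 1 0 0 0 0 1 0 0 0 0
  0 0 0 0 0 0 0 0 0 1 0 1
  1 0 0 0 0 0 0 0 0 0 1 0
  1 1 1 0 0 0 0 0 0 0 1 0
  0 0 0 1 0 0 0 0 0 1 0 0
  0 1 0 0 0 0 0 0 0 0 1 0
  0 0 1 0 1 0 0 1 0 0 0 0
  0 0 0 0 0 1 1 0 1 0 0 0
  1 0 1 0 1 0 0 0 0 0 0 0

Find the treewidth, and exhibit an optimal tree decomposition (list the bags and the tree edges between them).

Every bag has size at most 4, so the width is 4 − 1 = 3 and tw(G) ≤ 3. For the lower bound: the 4 vertex sets {5,8,10}, {0}, {6}, {1,2,3,11} are disjoint, each induces a connected subgraph, and every pair is joined by at least one edge of G. Contracting each set to a single vertex therefore yields K_{4} as a minor, and since treewidth is minor-monotone, tw(G) ≥ tw(K_{4}) = 3. The upper and lower bounds meet at 3, so that is the treewidth.

Treewidth 3.
One such decomposition:
Bags: B1 = {0, 5, 8, 10}  B2 = {0, 6, 8, 10}  B3 = {0, 1, 6, 8}  B4 = {0, 1, 6, 11}  B5 = {1, 2, 6, 11}  B6 = {1, 2, 3, 11}  B7 = {2, 3, 4, 11}  B8 = {2, 3, 4, 9}  B9 = {3, 4, 7, 9}
Tree: B1–B2, B2–B3, B3–B4, B4–B5, B5–B6, B6–B7, B7–B8, B8–B9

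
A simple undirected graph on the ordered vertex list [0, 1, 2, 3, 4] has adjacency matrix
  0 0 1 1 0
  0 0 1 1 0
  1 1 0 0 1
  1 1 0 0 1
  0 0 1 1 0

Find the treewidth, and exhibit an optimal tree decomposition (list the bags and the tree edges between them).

Every bag has size at most 3, so the width is 3 − 1 = 2 and tw(G) ≤ 2. For the lower bound, G contains the cycle 2–0–3–1–2, so G is not a forest; only forests have treewidth ≤ 1, hence tw(G) ≥ 2. Combining the bounds, tw(G) = 2.

Treewidth 2.
One such decomposition:
Bags: B1 = {0, 2, 3}  B2 = {1, 2, 3}  B3 = {2, 3, 4}
Tree: B1–B2, B2–B3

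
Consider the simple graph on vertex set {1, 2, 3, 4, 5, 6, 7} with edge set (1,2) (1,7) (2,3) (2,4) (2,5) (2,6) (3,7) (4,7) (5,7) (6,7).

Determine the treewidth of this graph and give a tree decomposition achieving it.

Each bag holds 3 vertices, so the decomposition has width 2, which upper-bounds the treewidth. For the lower bound, G contains the cycle 2–1–7–4–2, so G is not a forest; only forests have treewidth ≤ 1, hence tw(G) ≥ 2. Therefore the treewidth is 2.

Treewidth 2.
Bags: B1 = {1, 2, 7}  B2 = {2, 4, 7}  B3 = {2, 5, 7}  B4 = {2, 3, 7}  B5 = {2, 6, 7}
Tree: B1–B2, B2–B3, B3–B4, B4–B5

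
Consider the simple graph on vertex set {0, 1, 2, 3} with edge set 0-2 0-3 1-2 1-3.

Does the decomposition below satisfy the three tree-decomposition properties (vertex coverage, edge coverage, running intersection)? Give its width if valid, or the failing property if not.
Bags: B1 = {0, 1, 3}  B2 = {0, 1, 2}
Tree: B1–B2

Yes; width 2.

Every vertex of G appears in some bag (union = {0, 1, 2, 3}); every edge is covered by a bag; and for each vertex v the set of bags containing v is connected in the bag tree. The decomposition is therefore valid. The largest bag has 3 vertices, so the width is 2.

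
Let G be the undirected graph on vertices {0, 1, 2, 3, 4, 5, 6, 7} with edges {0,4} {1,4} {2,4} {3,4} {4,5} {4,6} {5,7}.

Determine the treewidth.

A width-1 tree decomposition is:
Bags: B1 = {2, 4}  B2 = {3, 4}  B3 = {4, 6}  B4 = {4, 5}  B5 = {1, 4}  B6 = {0, 4}  B7 = {5, 7}
Tree: B1–B2, B1–B3, B1–B4, B2–B5, B1–B6, B4–B7
The largest bag has 2 vertices, giving width 1; this decomposition certifies tw(G) ≤ 1. Any graph with an edge has treewidth ≥ 1, and G has the edge 4–2. Therefore the treewidth is 1.

1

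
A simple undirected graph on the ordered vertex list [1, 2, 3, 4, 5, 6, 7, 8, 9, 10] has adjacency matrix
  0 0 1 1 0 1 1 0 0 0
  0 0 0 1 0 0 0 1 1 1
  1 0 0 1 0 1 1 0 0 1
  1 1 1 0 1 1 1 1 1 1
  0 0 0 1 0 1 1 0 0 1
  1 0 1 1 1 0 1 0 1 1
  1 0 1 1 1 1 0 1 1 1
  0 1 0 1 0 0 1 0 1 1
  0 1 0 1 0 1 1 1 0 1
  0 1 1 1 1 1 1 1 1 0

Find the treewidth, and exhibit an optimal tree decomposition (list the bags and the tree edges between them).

Treewidth 4.
Bags: B1 = {4, 6, 7, 9, 10}  B2 = {4, 7, 8, 9, 10}  B3 = {4, 5, 6, 7, 10}  B4 = {3, 4, 6, 7, 10}  B5 = {2, 4, 8, 9, 10}  B6 = {1, 3, 4, 6, 7}
Tree: B1–B2, B1–B3, B1–B4, B2–B5, B4–B6

Every bag has size at most 5, so the width is 5 − 1 = 4 and tw(G) ≤ 4. On the other hand G contains the 5-clique {2, 4, 8, 9, 10}. A clique must lie in a single bag of any decomposition, so no decomposition can have width below 4. Therefore the treewidth is 4.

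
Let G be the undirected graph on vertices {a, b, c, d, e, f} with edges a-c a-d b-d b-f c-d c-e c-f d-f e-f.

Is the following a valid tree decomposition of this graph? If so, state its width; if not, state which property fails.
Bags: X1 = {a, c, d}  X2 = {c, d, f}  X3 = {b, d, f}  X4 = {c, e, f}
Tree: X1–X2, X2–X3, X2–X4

Yes; width 2.

Every vertex of G appears in some bag (union = {a, b, c, d, e, f}); every edge is covered by a bag; and for each vertex v the set of bags containing v is connected in the bag tree. The decomposition is therefore valid. The largest bag has 3 vertices, so the width is 2.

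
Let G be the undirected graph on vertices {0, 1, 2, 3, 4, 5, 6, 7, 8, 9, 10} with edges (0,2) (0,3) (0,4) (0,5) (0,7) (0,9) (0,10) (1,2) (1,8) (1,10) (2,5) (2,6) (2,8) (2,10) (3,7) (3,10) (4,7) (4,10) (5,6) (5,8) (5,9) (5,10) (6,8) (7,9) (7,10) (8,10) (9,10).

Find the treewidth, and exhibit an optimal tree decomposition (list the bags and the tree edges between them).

Each bag holds 4 vertices, so the decomposition has width 3, which upper-bounds the treewidth. On the other hand G contains the 4-clique {0, 2, 5, 10}. A clique must lie in a single bag of any decomposition, so no decomposition can have width below 3. The upper and lower bounds meet at 3, so that is the treewidth.

Treewidth 3.
Bags: B1 = {0, 5, 9, 10}  B2 = {0, 2, 5, 10}  B3 = {2, 5, 8, 10}  B4 = {0, 7, 9, 10}  B5 = {2, 5, 6, 8}  B6 = {0, 3, 7, 10}  B7 = {0, 4, 7, 10}  B8 = {1, 2, 8, 10}
Tree: B1–B2, B2–B3, B1–B4, B3–B5, B4–B6, B6–B7, B3–B8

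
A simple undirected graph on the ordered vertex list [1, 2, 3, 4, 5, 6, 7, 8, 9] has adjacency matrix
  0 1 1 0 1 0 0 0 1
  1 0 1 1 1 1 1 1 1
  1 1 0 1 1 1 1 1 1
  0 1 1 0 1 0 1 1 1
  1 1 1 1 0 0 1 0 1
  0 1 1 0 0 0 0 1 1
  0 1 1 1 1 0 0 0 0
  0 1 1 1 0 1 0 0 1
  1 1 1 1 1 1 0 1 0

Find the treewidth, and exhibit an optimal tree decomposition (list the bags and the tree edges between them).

Each bag holds 5 vertices, so the decomposition has width 4, which upper-bounds the treewidth. For the lower bound, the 5 vertices {1, 2, 3, 5, 9} are pairwise adjacent, and any tree decomposition puts a clique entirely inside one bag — forcing width ≥ 4. Hence tw(G) = 4 exactly.

Treewidth 4.
One such decomposition:
Bags: B1 = {2, 3, 4, 8, 9}  B2 = {2, 3, 6, 8, 9}  B3 = {2, 3, 4, 5, 9}  B4 = {1, 2, 3, 5, 9}  B5 = {2, 3, 4, 5, 7}
Tree: B1–B2, B1–B3, B3–B4, B3–B5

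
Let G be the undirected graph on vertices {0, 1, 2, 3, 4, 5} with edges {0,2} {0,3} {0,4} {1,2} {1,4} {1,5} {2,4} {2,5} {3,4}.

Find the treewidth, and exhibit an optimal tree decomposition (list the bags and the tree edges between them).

Treewidth 2.
One such decomposition:
Bags: B1 = {1, 2, 5}  B2 = {1, 2, 4}  B3 = {0, 2, 4}  B4 = {0, 3, 4}
Tree: B1–B2, B2–B3, B3–B4

Every bag has size at most 3, so the width is 3 − 1 = 2 and tw(G) ≤ 2. For the lower bound, the 3 vertices {0, 2, 4} are pairwise adjacent, and any tree decomposition puts a clique entirely inside one bag — forcing width ≥ 2. Hence tw(G) = 2 exactly.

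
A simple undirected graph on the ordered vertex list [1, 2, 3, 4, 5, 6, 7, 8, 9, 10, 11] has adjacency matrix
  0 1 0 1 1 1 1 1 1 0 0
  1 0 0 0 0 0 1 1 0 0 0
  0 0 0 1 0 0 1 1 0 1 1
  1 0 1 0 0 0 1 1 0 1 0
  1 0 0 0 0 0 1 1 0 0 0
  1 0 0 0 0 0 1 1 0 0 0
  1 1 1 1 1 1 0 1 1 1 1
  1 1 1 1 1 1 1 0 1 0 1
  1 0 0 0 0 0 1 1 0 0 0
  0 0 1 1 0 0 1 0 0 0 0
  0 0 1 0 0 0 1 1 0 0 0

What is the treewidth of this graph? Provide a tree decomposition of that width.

Treewidth 3.
One such decomposition:
Bags: B1 = {1, 7, 8, 9}  B2 = {1, 4, 7, 8}  B3 = {3, 4, 7, 8}  B4 = {1, 6, 7, 8}  B5 = {1, 2, 7, 8}  B6 = {1, 5, 7, 8}  B7 = {3, 4, 7, 10}  B8 = {3, 7, 8, 11}
Tree: B1–B2, B2–B3, B1–B4, B4–B5, B4–B6, B3–B7, B3–B8

Every bag has size at most 4, so the width is 4 − 1 = 3 and tw(G) ≤ 3. Conversely, {3, 7, 8, 11} is a clique of size 4, and the vertices of any clique must share a bag in every tree decomposition; so some bag has ≥ 4 vertices and tw(G) ≥ 3. Combining the bounds, tw(G) = 3.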